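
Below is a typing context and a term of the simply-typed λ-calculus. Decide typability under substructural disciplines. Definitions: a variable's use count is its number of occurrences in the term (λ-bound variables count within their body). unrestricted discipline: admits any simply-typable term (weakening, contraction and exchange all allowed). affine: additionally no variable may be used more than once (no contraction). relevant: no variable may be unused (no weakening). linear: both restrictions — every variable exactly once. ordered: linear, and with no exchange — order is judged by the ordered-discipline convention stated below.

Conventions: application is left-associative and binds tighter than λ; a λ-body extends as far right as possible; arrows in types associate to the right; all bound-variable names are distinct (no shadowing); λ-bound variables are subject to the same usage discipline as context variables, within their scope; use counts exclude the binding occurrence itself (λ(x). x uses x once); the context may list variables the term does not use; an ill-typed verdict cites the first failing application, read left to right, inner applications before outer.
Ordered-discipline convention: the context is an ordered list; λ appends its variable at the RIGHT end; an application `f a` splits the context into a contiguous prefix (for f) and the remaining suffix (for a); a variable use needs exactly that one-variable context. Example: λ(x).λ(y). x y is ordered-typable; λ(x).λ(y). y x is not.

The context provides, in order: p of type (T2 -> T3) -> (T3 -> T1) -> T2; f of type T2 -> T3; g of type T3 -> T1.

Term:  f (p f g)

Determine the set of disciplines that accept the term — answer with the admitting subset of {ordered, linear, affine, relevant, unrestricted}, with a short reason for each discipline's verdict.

accepted by: relevant, unrestricted
usage: p: 1; f: 2; g: 1
order of uses: f, p, f, g
typing: ✓ — T3
ordered: ✗, repeated use of f ×2
linear: ✗, repeated use of f ×2
affine: ✗, repeated use of f ×2
relevant: ✓, none of p, f, g goes unused
unrestricted: ✓, type-checks (T3) and nothing is barred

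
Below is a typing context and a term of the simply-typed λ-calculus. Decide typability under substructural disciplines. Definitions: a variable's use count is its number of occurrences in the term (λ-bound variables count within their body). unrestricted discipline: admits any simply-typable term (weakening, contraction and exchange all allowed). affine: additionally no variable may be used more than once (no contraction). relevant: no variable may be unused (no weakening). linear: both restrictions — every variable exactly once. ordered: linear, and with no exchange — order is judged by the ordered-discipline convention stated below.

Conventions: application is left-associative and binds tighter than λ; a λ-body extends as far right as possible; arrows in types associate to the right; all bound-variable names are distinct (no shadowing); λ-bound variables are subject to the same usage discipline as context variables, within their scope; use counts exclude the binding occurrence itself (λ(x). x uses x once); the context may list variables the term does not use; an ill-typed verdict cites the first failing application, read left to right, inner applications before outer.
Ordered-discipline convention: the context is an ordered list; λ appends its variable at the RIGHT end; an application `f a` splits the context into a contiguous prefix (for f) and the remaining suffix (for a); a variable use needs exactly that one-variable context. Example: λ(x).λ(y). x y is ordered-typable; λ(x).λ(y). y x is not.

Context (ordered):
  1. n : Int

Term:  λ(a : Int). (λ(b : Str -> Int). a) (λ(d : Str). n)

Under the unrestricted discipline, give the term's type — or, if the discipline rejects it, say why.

term : Int -> Int
counts: n: 1; a (bound): 1; b (bound): 0; d (bound): 0
order of uses: a, n
typing: well-typed at Int -> Int
per-discipline verdicts: ordered ✗ | linear ✗ | affine ✓ | relevant ✗ | unrestricted ✓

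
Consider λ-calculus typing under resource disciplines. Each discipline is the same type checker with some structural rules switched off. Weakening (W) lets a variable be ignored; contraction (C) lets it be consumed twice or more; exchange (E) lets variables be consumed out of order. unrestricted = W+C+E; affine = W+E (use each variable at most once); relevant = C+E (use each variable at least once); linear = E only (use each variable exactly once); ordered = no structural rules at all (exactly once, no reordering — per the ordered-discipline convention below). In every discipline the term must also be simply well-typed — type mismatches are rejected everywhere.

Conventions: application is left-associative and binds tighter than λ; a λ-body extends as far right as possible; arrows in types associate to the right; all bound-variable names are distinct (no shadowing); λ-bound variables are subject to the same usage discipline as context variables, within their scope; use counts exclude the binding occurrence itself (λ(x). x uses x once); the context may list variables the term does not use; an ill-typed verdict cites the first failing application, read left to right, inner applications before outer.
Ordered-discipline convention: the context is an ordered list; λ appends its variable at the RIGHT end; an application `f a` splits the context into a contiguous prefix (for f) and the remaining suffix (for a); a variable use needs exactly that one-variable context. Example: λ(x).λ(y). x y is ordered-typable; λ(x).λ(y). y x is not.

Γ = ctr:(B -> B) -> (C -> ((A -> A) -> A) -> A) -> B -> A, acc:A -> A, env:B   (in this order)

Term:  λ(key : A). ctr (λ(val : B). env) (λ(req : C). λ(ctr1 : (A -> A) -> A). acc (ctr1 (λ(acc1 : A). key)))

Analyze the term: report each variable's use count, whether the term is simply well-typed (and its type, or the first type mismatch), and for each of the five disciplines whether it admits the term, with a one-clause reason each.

usage: ctr=1; acc=1; env=1; key (λ-bound)=1; val (λ-bound)=0; req (λ-bound)=0; ctr1 (λ-bound)=1; acc1 (λ-bound)=0
order of uses: ctr, env, acc, ctr1, key
typing: well-typed — term : A -> B -> A
ordered: ✗, needs weakening: val, req, acc1 unused
linear: ✗, needs weakening: val, req, acc1 unused
affine: ✓, at most one use each (ctr, acc, env, key, val, req, ctr1, acc1)
relevant: ✗, needs weakening: val, req, acc1 unused
unrestricted: ✓, typability at A -> B -> A is all that's needed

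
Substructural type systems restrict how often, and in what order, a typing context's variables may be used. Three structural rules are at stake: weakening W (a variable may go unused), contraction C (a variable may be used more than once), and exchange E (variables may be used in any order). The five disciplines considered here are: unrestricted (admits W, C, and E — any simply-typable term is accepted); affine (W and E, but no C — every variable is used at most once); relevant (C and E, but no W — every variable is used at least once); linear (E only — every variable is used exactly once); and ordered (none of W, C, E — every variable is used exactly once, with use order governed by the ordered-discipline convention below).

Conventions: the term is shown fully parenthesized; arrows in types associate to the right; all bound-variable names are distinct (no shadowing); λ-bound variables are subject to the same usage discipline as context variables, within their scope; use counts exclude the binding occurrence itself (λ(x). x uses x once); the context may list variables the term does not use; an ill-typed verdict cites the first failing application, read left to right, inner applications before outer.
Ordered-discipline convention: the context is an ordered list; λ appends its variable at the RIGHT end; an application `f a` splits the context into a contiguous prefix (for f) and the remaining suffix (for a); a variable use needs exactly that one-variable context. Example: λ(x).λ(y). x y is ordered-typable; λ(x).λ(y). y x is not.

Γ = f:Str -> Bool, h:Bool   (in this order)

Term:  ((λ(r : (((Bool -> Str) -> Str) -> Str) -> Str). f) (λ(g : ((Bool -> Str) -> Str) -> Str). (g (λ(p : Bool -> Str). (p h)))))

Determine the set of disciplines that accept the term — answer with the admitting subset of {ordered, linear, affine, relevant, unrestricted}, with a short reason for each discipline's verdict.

admitted by: affine, unrestricted
counts: f ×1; h ×1; r (bound) ×0; g (bound) ×1; p (bound) ×1
use order (left to right): f, g, p, h
typing: ✓ — Str -> Bool
ordered: ✗ — needs weakening: r unused
linear: ✗ — needs weakening: r unused
affine: ✓ — f, h, r, g, p: no repeats, contraction unneeded
relevant: ✗ — needs weakening: r unused
unrestricted: ✓ — type-checks (Str -> Bool) and nothing is barred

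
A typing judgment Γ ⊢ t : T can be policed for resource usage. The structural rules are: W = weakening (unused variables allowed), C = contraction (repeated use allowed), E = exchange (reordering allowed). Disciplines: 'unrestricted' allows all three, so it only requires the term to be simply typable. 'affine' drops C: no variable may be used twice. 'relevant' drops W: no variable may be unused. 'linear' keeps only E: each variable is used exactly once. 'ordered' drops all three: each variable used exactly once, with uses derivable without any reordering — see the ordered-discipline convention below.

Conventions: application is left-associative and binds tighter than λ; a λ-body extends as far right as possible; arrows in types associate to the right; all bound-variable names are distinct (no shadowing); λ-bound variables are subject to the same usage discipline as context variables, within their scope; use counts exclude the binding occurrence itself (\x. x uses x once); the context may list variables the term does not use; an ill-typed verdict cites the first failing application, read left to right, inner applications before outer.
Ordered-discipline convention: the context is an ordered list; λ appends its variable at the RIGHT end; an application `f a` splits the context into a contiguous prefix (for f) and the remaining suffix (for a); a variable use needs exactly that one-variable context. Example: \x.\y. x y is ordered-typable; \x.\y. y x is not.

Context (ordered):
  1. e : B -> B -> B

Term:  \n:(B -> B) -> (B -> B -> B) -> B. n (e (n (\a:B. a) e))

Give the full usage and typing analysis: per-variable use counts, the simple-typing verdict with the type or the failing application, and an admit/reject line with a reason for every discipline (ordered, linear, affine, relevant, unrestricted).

variable uses: e: 2×, n [bound]: 2×, a [bound]: 1×
use order (left to right): n, e, n, a, e
typing: the term checks, with type ((B -> B) -> (B -> B -> B) -> B) -> (B -> B -> B) -> B
ordered: ✗ — repeated use of e ×2, n ×2
linear: ✗ — repeated use of e ×2, n ×2
affine: ✗ — repeated use of e ×2, n ×2
relevant: ✓ — e, n, a: all used, weakening unneeded
unrestricted: ✓ — well-typed at ((B -> B) -> (B -> B -> B) -> B) -> (B -> B -> B) -> B; no restrictions here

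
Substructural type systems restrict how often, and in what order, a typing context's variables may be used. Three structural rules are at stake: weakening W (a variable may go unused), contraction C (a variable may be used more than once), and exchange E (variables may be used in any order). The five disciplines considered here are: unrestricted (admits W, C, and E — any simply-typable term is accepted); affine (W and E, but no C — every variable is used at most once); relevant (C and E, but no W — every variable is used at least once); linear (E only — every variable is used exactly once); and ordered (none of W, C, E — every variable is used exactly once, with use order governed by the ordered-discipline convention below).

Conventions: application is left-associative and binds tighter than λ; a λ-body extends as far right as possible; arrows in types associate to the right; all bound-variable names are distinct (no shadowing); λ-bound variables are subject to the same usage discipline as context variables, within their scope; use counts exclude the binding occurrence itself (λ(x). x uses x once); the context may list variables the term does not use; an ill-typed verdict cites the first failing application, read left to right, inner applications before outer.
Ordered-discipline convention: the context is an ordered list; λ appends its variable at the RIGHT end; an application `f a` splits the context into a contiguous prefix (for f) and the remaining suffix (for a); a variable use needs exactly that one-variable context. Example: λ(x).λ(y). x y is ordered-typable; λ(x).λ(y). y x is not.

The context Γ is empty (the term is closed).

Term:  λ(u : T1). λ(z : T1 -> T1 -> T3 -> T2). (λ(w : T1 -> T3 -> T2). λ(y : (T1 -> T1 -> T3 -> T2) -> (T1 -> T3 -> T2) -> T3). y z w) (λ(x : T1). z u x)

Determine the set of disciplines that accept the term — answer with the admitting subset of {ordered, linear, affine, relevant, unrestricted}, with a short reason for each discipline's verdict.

admitted by: relevant, unrestricted
variable uses: u (bound) ×1, z (bound) ×2, w (bound) ×1, y (bound) ×1, x (bound) ×1
left-to-right use order: y, z, w, z, u, x
typing: the term checks, with type T1 -> (T1 -> T1 -> T3 -> T2) -> ((T1 -> T1 -> T3 -> T2) -> (T1 -> T3 -> T2) -> T3) -> T3
ordered: ✗ — needs contraction — z ×2
linear: ✗ — needs contraction — z ×2
affine: ✗ — needs contraction — z ×2
relevant: ✓ — u, z, w, y, x: all used, weakening unneeded
unrestricted: ✓ — typability at T1 -> (T1 -> T1 -> T3 -> T2) -> ((T1 -> T1 -> T3 -> T2) -> (T1 -> T3 -> T2) -> T3) -> T3 is all that's needed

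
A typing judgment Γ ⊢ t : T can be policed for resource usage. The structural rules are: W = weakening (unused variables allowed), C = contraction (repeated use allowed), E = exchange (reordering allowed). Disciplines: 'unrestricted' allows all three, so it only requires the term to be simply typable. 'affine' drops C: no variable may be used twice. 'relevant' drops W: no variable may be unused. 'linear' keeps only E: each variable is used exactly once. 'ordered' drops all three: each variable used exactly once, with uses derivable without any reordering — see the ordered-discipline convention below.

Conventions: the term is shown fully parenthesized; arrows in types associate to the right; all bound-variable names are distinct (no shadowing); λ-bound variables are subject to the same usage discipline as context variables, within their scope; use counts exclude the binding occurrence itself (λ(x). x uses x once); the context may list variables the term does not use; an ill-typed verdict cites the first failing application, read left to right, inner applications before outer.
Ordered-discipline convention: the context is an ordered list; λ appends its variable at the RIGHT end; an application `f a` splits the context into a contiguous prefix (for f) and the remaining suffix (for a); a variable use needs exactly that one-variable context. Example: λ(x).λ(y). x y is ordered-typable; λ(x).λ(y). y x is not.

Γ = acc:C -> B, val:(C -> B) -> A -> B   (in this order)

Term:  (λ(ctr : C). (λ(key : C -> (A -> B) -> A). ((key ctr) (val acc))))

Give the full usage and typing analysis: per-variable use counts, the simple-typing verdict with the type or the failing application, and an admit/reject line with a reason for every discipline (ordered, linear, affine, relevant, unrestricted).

usage: acc ×1; val ×1; ctr (bound) ×1; key (bound) ×1
uses in reading order: key, ctr, val, acc
typing: well-typed — term : C -> (C -> (A -> B) -> A) -> A
ordered ✗ (no contiguous prefix/suffix split fits key, ctr, val, acc)
linear ✓ (each of acc, val, ctr, key used exactly once)
affine ✓ (acc, val, ctr, key: no repeats, contraction unneeded)
relevant ✓ (none of acc, val, ctr, key goes unused)
unrestricted ✓ (typability at C -> (C -> (A -> B) -> A) -> A is all that's needed)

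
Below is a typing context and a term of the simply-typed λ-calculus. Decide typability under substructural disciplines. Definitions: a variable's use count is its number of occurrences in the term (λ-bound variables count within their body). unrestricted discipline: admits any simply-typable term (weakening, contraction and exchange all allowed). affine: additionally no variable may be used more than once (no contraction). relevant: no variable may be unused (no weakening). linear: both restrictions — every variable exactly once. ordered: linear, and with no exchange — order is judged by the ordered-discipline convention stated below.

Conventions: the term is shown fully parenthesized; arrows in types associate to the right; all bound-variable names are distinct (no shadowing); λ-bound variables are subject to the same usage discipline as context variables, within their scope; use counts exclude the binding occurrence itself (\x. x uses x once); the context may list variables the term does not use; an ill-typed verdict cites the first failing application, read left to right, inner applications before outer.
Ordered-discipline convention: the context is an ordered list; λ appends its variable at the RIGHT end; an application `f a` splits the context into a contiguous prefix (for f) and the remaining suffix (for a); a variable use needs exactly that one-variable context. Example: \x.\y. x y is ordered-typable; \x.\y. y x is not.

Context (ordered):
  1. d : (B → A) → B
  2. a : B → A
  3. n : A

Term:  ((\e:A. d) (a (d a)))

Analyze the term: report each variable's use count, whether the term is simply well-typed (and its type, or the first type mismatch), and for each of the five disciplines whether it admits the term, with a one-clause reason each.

usage: d: 2×; a: 2×; n: 0×; e (λ-bound): 0×
left-to-right use order: d, a, d, a
typing: well-typed — term : (B → A) → B
ordered: ✗, uses contraction: d ×2, a ×2; n, e never used (weakening)
linear: ✗, uses contraction: d ×2, a ×2; n, e never used (weakening)
affine: ✗, uses contraction: d ×2, a ×2
relevant: ✗, n, e never used (weakening)
unrestricted: ✓, simply typable at (B → A) → B; W, C, E all held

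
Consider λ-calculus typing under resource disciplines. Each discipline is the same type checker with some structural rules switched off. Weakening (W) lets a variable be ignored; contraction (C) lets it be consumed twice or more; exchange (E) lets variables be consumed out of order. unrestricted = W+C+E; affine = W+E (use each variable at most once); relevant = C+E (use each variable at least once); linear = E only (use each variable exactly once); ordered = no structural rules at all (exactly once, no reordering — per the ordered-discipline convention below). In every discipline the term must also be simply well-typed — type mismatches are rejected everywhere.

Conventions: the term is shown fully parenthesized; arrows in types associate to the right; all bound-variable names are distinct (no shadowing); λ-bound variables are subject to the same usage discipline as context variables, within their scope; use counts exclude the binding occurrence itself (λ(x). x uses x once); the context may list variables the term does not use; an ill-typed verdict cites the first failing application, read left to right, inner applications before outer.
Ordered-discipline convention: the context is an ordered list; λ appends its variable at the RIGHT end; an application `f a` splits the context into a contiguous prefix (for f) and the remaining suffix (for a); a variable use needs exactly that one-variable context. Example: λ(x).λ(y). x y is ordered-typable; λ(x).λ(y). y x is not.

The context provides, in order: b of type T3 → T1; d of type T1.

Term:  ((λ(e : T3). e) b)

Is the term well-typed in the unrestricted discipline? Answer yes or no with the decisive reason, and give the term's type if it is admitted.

no — fails simple typing
usage: b ×1; d ×0; e [bound] ×1
use order (left to right): e, b
typing: ill-typed: argument of type T3 → T1 where T3 is required
summary: ordered ✗ · linear ✗ · affine ✗ · relevant ✗ · unrestricted ✗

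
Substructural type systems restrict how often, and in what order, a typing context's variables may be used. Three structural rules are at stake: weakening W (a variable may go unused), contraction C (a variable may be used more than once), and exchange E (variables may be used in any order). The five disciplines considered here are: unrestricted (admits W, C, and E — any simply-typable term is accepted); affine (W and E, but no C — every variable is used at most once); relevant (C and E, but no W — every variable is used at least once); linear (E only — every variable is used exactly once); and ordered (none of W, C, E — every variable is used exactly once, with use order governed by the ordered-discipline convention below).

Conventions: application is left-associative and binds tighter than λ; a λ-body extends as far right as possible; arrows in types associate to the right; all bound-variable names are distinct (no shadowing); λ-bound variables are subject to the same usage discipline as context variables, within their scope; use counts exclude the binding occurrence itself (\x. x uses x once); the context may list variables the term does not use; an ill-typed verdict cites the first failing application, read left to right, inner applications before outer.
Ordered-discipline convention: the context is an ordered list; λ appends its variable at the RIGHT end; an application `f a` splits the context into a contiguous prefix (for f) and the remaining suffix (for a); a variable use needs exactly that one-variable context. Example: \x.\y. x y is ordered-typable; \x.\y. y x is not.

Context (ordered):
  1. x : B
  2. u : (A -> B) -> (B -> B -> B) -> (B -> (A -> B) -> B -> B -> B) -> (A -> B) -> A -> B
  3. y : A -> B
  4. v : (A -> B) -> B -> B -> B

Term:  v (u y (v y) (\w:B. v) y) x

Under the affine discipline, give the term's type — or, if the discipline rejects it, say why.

not well-typed under affine — uses contraction: y ×3, v ×3
usage: x: 1×, u: 1×, y: 3×, v: 3×, w (bound): 0×
use order (left to right): v, u, y, v, y, v, y, x
typing: well-typed at B -> B
across the five disciplines: ordered ✗ · linear ✗ · affine ✗ · relevant ✗ · unrestricted ✓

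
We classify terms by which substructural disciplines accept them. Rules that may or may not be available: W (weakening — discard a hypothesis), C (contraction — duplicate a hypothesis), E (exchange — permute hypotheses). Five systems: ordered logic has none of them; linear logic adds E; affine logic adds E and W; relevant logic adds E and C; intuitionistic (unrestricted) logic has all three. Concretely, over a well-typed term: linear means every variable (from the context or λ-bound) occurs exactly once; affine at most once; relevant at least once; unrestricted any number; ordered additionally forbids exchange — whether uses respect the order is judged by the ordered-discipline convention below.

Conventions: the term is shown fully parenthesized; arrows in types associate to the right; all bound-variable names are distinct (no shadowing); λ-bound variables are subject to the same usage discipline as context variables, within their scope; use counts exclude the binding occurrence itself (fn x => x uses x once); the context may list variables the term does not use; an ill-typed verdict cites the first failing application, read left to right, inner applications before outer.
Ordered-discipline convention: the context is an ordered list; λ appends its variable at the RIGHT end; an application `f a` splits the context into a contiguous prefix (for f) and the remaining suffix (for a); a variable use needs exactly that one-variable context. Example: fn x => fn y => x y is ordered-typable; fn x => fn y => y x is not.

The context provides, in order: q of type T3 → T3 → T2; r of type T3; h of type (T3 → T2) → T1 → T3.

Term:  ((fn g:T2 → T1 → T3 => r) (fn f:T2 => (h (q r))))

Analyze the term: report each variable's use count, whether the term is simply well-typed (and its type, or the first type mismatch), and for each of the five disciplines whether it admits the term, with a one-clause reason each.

usage: q: 1×; r: 2×; h: 1×; g (bound): 0×; f (bound): 0×
left-to-right use order: r, h, q, r
typing: well-typed — term : T3
ordered: ✗ — r ×2 used more than once (contraction); needs weakening: g, f unused
linear: ✗ — r ×2 used more than once (contraction); needs weakening: g, f unused
affine: ✗ — r ×2 used more than once (contraction)
relevant: ✗ — needs weakening: g, f unused
unrestricted: ✓ — type-checks (T3) and nothing is barred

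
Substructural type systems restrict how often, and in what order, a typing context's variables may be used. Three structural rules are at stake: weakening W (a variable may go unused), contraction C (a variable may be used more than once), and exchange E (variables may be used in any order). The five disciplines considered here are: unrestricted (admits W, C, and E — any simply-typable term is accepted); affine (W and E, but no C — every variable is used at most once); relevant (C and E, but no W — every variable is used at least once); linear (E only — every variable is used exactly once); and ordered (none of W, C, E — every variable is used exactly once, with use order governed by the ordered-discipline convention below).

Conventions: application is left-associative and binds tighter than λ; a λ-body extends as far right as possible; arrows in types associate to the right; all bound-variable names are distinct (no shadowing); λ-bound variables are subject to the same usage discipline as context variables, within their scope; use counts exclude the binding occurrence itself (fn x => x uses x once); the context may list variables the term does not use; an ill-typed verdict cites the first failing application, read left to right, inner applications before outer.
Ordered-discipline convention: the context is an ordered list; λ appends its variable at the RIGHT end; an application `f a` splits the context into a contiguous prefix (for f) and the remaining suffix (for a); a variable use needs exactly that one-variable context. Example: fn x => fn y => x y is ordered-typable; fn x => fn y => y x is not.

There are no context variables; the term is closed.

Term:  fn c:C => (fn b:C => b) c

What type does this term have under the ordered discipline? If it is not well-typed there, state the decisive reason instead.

term : C → C
counts: c [bound] ×1, b [bound] ×1
order of uses: b, c
typing: ✓ — C → C
all disciplines: ordered ✓ · linear ✓ · affine ✓ · relevant ✓ · unrestricted ✓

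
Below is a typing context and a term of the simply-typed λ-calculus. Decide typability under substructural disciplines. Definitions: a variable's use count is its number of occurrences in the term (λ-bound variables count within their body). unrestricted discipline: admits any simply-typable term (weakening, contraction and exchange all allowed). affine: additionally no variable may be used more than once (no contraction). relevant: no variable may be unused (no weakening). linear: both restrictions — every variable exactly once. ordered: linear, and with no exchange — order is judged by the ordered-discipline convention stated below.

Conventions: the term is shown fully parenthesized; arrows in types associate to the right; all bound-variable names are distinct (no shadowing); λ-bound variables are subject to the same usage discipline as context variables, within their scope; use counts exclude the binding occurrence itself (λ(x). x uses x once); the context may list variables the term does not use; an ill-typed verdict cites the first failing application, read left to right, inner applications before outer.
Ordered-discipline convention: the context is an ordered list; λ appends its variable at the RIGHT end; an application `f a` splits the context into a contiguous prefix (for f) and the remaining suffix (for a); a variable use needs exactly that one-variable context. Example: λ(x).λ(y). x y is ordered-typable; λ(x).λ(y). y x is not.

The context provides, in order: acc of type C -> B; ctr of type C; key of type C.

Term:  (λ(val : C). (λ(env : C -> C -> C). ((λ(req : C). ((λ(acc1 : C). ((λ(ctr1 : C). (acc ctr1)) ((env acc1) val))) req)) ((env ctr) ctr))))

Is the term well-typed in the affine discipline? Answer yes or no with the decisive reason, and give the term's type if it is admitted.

no — needs contraction — ctr ×2, env ×2
variable uses: acc: 1; ctr: 2; key: 0; val [bound]: 1; env [bound]: 2; req [bound]: 1; acc1 [bound]: 1; ctr1 [bound]: 1
order of uses: acc, ctr1, env, acc1, val, req, env, ctr, ctr
typing: ✓ — C -> (C -> C -> C) -> B
across the five disciplines: ordered ✗ · linear ✗ · affine ✗ · relevant ✗ · unrestricted ✓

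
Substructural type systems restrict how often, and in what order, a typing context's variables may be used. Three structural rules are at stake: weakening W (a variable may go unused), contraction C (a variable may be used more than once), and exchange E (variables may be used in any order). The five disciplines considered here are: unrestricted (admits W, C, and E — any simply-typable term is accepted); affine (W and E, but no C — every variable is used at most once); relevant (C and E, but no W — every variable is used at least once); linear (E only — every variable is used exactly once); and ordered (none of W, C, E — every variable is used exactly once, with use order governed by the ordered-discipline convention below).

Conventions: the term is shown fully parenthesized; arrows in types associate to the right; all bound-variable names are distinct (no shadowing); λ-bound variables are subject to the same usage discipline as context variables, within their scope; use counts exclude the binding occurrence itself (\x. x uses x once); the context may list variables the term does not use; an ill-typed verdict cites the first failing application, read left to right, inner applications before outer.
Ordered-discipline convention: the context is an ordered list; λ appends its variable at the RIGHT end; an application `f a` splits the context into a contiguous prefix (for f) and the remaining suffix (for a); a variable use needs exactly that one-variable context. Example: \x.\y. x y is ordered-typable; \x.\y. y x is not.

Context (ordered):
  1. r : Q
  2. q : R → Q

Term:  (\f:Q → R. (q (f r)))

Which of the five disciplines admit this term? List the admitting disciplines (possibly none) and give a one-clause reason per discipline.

admitted by: linear, affine, relevant, unrestricted
use counts: r ×1; q ×1; f [bound] ×1
uses in reading order: q, f, r
typing: the term checks, with type (Q → R) → Q
ordered: ✗ — no ordered split (uses run q, f, r)
linear: ✓ — each of r, q, f used exactly once
affine: ✓ — at most one use each (r, q, f)
relevant: ✓ — r, q, f: all used, weakening unneeded
unrestricted: ✓ — well-typed at (Q → R) → Q; no restrictions here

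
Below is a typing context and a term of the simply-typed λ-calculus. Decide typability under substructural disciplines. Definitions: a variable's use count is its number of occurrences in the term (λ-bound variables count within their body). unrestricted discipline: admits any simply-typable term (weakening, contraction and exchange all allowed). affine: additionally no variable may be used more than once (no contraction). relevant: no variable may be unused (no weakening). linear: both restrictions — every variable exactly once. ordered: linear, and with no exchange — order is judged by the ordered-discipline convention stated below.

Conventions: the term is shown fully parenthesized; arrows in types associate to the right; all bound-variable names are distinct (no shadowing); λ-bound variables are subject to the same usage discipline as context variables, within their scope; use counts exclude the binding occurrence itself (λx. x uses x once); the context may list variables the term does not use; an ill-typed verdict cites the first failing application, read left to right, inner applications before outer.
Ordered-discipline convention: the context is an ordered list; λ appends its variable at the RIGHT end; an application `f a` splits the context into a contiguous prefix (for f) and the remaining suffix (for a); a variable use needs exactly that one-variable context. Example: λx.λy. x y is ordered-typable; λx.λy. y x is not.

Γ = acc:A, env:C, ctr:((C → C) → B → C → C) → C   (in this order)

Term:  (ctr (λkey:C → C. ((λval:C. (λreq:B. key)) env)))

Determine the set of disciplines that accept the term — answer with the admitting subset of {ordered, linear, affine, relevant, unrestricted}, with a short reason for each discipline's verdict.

admitted by: affine, unrestricted
usage: acc: 0; env: 1; ctr: 1; key (bound): 1; val (bound): 0; req (bound): 0
uses in reading order: ctr, key, env
typing: well-typed — term : C
ordered ✗ (needs weakening: acc, val, req unused)
linear ✗ (needs weakening: acc, val, req unused)
affine ✓ (no duplicate uses among acc, env, ctr, key, val, req)
relevant ✗ (needs weakening: acc, val, req unused)
unrestricted ✓ (typability at C is all that's needed)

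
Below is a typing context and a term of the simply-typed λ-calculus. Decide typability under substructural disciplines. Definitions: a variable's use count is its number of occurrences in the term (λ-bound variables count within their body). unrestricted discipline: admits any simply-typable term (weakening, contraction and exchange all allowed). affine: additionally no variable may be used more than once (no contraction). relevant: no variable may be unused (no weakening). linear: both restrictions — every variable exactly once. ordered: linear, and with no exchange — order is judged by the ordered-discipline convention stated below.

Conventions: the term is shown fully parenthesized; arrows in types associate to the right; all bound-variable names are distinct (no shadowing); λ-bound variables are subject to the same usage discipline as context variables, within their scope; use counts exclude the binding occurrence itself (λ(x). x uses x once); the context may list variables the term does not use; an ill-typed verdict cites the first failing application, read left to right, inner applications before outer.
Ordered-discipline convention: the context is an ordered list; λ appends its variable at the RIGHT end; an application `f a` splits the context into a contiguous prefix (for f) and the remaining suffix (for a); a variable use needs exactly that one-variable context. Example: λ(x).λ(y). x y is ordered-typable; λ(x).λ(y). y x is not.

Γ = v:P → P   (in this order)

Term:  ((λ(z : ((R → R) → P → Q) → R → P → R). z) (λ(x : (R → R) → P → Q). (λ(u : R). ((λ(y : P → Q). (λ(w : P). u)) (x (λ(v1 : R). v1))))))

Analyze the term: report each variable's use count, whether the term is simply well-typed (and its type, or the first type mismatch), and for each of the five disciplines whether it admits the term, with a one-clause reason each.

variable uses: v ×0; z (bound) ×1; x (bound) ×1; u (bound) ×1; y (bound) ×0; w (bound) ×0; v1 (bound) ×1
left-to-right use order: z, u, x, v1
typing: well-typed at ((R → R) → P → Q) → R → P → R
ordered ✗ (needs weakening: v, y, w unused)
linear ✗ (needs weakening: v, y, w unused)
affine ✓ (no duplicate uses among v, z, x, u, y, w, v1)
relevant ✗ (needs weakening: v, y, w unused)
unrestricted ✓ (type-checks (((R → R) → P → Q) → R → P → R) and nothing is barred)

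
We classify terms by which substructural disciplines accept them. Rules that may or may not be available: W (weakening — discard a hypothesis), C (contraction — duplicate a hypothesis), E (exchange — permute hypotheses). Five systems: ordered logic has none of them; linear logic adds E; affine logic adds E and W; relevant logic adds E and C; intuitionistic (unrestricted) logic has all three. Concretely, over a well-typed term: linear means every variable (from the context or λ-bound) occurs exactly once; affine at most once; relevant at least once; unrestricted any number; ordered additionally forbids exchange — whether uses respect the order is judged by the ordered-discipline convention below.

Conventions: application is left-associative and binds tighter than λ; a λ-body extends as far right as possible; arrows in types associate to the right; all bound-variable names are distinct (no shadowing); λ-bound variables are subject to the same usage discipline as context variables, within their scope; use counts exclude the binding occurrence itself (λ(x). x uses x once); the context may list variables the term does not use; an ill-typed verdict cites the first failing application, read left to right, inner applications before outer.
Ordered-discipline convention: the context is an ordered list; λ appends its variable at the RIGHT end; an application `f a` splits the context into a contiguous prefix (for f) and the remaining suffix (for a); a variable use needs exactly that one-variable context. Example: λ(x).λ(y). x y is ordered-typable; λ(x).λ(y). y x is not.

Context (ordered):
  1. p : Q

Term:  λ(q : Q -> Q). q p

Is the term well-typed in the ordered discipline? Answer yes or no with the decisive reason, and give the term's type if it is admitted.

no — no ordered split (uses run q, p)
variable uses: p: 1×, q (λ-bound): 1×
order of uses: q, p
typing: well-typed — term : (Q -> Q) -> Q
summary: ordered ✗, linear ✓, affine ✓, relevant ✓, unrestricted ✓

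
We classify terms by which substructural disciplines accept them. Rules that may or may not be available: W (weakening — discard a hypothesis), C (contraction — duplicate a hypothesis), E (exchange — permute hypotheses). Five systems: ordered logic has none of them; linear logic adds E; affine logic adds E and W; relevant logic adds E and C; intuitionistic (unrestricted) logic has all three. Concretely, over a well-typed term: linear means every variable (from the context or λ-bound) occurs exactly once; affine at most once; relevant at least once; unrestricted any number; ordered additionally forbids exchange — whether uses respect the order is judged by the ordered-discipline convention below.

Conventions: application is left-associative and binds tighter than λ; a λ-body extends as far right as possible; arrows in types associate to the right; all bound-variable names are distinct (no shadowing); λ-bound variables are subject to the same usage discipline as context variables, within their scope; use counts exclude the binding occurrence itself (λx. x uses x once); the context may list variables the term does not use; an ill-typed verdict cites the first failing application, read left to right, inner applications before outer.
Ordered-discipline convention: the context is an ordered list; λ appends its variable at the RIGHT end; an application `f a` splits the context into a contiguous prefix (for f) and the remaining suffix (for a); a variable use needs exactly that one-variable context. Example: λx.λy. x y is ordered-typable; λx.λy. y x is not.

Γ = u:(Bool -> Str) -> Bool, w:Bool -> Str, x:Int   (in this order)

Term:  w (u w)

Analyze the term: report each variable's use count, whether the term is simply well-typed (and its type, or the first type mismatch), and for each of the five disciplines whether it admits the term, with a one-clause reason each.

usage: u ×1, w ×2, x ×0
left-to-right use order: w, u, w
typing: well-typed — term : Str
ordered: ✗, w ×2 used more than once (contraction); x never used (weakening)
linear: ✗, w ×2 used more than once (contraction); x never used (weakening)
affine: ✗, w ×2 used more than once (contraction)
relevant: ✗, x never used (weakening)
unrestricted: ✓, well-typed at Str; no restrictions here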